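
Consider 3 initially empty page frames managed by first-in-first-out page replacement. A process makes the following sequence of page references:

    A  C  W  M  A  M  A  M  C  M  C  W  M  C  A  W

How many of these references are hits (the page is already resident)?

A → miss, frames (A)
C → miss, frames (A C)
W → miss, frames (A C W)
M → miss, evict A, frames (C W M)
A → miss, evict C, frames (W M A)
M → hit
A → hit
M → hit
C → miss, evict W, frames (M A C)
M → hit
C → hit
W → miss, evict M, frames (A C W)
M → miss, evict A, frames (C W M)
C → hit
A → miss, evict C, frames (W M A)
W → hit
Hits: 7.

7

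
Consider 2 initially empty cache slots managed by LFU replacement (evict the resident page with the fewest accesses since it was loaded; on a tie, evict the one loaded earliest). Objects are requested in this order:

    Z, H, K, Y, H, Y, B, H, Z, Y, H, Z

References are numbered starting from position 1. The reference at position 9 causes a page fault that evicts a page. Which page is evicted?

pos 1: Z → fault, frames (Z)
pos 2: H → fault, frames (Z H)
pos 3: K → fault, evict Z, frames (H K)
pos 4: Y → fault, evict H, frames (K Y)
pos 5: H → fault, evict K, frames (Y H)
pos 6: Y → hit
pos 7: B → fault, evict H, frames (Y B)
pos 8: H → fault, evict B, frames (Y H)
pos 9: Z → fault, evict H, frames (Y Z)
At position 9, page H is evicted.

H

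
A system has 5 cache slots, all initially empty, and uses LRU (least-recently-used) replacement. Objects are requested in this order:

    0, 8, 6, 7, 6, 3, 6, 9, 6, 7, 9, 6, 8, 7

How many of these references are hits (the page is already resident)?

0 → fault, frames [0]
8 → fault, frames [0, 8]
6 → fault, frames [0, 8, 6]
7 → fault, frames [0, 8, 6, 7]
6 → hit
3 → fault, frames [0, 8, 7, 6, 3]
6 → hit
9 → fault, evict 0, frames [8, 7, 3, 6, 9]
6 → hit
7 → hit
9 → hit
6 → hit
8 → hit
7 → hit
Hits: 8.

8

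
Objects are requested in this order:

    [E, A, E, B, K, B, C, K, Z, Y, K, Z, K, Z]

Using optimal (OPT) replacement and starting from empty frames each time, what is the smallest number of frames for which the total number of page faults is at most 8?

f=1: 14 faults
f=2: 8 faults
f=3: 7 faults
f=4: 7 faults
f=5: 7 faults
f=6: 7 faults
f=7: 7 faults
Smallest f with faults ≤ 8 is 2.

2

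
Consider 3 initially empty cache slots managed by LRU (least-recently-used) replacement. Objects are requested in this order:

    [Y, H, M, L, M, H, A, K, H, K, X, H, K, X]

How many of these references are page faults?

Y -> fault, frames (Y)
H -> fault, frames (Y H)
M -> fault, frames (Y H M)
L -> fault, evict Y, frames (H M L)
M -> hit
H -> hit
A -> fault, evict L, frames (M H A)
K -> fault, evict M, frames (H A K)
H -> hit
K -> hit
X -> fault, evict A, frames (H K X)
H -> hit
K -> hit
X -> hit
Page faults: 7.

7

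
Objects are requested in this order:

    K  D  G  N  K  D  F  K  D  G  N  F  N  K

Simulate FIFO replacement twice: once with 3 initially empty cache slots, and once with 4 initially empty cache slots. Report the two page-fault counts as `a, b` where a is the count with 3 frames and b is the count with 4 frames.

3 frames: F F F F F F F . . F F . . F → 10 faults.
4 frames: F F F F . . F F F F F F . F → 11 faults.
11 > 10: adding a frame increased faults — Belady's anomaly.

10, 11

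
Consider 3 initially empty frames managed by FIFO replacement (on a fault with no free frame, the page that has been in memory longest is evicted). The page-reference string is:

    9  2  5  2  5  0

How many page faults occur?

4

9: miss, frames (9)
2: miss, frames (9 2)
5: miss, frames (9 2 5)
2: hit
5: hit
0: miss, evict 9, frames (2 5 0)
Page faults: 4.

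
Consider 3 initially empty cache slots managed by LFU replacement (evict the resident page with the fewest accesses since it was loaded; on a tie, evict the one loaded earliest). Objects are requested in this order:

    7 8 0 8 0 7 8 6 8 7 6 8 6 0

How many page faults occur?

7 → fault, frames {7}
8 → fault, frames {7,8}
0 → fault, frames {7,8,0}
8 → hit
0 → hit
7 → hit
8 → hit
6 → fault, evict 7, frames {8,0,6}
8 → hit
7 → fault, evict 6, frames {8,0,7}
6 → fault, evict 7, frames {8,0,6}
8 → hit
6 → hit
0 → hit
Page faults: 6.

6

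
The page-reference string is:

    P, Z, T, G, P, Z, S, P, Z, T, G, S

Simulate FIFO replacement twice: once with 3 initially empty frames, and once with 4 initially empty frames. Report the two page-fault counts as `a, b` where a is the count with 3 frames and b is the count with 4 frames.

3 frames: F F F F F F F . . F F . → 9 faults.
4 frames: F F F F . . F F F F F F → 10 faults.
10 > 9: adding a frame increased faults — Belady's anomaly.

9, 10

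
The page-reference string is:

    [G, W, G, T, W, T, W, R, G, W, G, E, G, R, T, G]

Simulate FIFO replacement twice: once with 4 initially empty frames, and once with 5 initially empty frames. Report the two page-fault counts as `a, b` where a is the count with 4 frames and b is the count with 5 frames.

6, 5

4 frames: F F . F . . . F . . . F F . . . → 6 faults.
5 frames: F F . F . . . F . . . F . . . . → 5 faults.
5 < 6: adding a frame reduced faults, as is typical.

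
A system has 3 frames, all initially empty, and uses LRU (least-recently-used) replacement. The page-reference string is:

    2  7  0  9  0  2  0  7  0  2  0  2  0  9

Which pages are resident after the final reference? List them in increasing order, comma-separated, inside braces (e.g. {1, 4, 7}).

2 -> miss, frames (2)
7 -> miss, frames (2 7)
0 -> miss, frames (2 7 0)
9 -> miss, evict 2, frames (7 0 9)
0 -> hit
2 -> miss, evict 7, frames (9 0 2)
0 -> hit
7 -> miss, evict 9, frames (2 0 7)
0 -> hit
2 -> hit
0 -> hit
2 -> hit
0 -> hit
9 -> miss, evict 7, frames (2 0 9)

{0, 2, 9}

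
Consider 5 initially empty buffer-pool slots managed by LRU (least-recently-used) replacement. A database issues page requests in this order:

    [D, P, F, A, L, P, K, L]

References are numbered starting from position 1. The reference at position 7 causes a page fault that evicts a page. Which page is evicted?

D

pos 1: D: miss, frames (D)
pos 2: P: miss, frames (D P)
pos 3: F: miss, frames (D P F)
pos 4: A: miss, frames (D P F A)
pos 5: L: miss, frames (D P F A L)
pos 6: P: hit
pos 7: K: miss, evict D, frames (F A L P K)
At position 7, page D is evicted.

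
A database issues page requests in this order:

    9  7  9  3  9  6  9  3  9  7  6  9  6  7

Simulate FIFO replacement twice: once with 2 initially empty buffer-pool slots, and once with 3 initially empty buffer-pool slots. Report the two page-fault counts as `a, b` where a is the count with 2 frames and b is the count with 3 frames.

2 frames: F F . F F F . F F F F F . F → 11 faults.
3 frames: F F . F . F F . . F . . . . → 6 faults.
6 < 11: adding a frame reduced faults, as is typical.

11, 6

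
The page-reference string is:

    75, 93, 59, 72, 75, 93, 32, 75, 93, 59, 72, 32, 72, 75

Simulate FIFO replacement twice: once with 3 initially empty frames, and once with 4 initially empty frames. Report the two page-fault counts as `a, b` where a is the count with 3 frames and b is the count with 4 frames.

10, 11

3 frames: F F F F F F F . . F F . . F → 10 faults.
4 frames: F F F F . . F F F F F F . F → 11 faults.
11 > 10: adding a frame increased faults — Belady's anomaly.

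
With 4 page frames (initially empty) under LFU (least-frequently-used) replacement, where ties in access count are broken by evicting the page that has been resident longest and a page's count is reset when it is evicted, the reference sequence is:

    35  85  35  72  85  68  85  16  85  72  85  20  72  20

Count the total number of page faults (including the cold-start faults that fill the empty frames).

7

35: miss, frames {35}
85: miss, frames {35,85}
35: hit
72: miss, frames {35,85,72}
85: hit
68: miss, frames {35,85,72,68}
85: hit
16: miss, evict 72, frames {35,85,68,16}
85: hit
72: miss, evict 68, frames {35,85,16,72}
85: hit
20: miss, evict 16, frames {35,85,72,20}
72: hit
20: hit
Page faults: 7.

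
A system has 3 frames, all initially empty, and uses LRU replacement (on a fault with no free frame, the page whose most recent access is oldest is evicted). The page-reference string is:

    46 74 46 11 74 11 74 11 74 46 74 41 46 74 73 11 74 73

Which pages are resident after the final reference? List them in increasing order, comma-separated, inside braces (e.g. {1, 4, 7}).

46: fault, frames {46}
74: fault, frames {46,74}
46: hit
11: fault, frames {74,46,11}
74: hit
11: hit
74: hit
11: hit
74: hit
46: hit
74: hit
41: fault, evict 11, frames {46,74,41}
46: hit
74: hit
73: fault, evict 41, frames {46,74,73}
11: fault, evict 46, frames {74,73,11}
74: hit
73: hit

{11, 73, 74}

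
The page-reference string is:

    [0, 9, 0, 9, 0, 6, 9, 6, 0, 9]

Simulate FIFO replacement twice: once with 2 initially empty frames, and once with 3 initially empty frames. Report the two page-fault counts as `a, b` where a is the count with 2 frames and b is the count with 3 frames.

5, 3

2 frames: F F . . . F . . F F → 5 faults.
3 frames: F F . . . F . . . . → 3 faults.
3 < 5: adding a frame reduced faults, as is typical.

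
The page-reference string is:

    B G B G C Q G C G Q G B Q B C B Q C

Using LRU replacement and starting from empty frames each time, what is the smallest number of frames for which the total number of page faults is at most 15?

2

f=1: 18 faults
f=2: 12 faults
f=3: 6 faults
f=4: 4 faults
Smallest f with faults ≤ 15 is 2.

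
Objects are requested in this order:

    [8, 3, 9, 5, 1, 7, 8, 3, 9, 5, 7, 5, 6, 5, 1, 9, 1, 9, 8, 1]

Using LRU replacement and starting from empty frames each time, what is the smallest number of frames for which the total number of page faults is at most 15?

3

f=1: 20 faults
f=2: 16 faults
f=3: 15 faults
f=4: 15 faults
f=5: 13 faults
f=6: 9 faults
f=7: 7 faults
Smallest f with faults ≤ 15 is 3.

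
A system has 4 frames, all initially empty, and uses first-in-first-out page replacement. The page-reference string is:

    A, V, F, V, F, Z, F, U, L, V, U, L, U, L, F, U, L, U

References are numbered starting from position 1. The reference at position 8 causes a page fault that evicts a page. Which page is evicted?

A

pos 1: A -> miss, frames [A]
pos 2: V -> miss, frames [A, V]
pos 3: F -> miss, frames [A, V, F]
pos 4: V -> hit
pos 5: F -> hit
pos 6: Z -> miss, frames [A, V, F, Z]
pos 7: F -> hit
pos 8: U -> miss, evict A, frames [V, F, Z, U]
At position 8, page A is evicted.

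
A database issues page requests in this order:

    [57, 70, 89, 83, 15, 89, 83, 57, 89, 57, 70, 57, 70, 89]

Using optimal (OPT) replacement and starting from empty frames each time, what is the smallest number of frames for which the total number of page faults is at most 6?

f=1: 14 faults
f=2: 9 faults
f=3: 7 faults
f=4: 6 faults
f=5: 5 faults
Smallest f with faults ≤ 6 is 4.

4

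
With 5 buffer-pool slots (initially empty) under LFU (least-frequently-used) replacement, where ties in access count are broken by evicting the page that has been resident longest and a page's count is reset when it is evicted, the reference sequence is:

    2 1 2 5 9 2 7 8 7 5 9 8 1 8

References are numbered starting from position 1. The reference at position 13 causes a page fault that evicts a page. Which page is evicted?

pos 1: 2 -> fault, frames (2)
pos 2: 1 -> fault, frames (2 1)
pos 3: 2 -> hit
pos 4: 5 -> fault, frames (2 1 5)
pos 5: 9 -> fault, frames (2 1 5 9)
pos 6: 2 -> hit
pos 7: 7 -> fault, frames (2 1 5 9 7)
pos 8: 8 -> fault, evict 1, frames (2 5 9 7 8)
pos 9: 7 -> hit
pos 10: 5 -> hit
pos 11: 9 -> hit
pos 12: 8 -> hit
pos 13: 1 -> fault, evict 5, frames (2 9 7 8 1)
At position 13, page 5 is evicted.

5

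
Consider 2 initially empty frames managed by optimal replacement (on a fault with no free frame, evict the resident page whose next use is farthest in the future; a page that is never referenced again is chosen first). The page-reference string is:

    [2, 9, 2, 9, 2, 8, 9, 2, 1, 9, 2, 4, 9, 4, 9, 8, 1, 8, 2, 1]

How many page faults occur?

2: fault, frames (2)
9: fault, frames (2 9)
2: hit
9: hit
2: hit
8: fault, evict 2, frames (9 8)
9: hit
2: fault, evict 8, frames (9 2)
1: fault, evict 2, frames (9 1)
9: hit
2: fault, evict 1, frames (9 2)
4: fault, evict 2, frames (9 4)
9: hit
4: hit
9: hit
8: fault, evict 4, frames (9 8)
1: fault, evict 9, frames (8 1)
8: hit
2: fault, evict 8, frames (1 2)
1: hit
Page faults: 10.

10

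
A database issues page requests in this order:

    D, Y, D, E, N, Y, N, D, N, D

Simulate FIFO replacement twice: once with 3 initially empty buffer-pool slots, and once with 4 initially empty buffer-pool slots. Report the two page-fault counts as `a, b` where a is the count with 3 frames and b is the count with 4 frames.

5, 4

3 frames: F F . F F . . F . . → 5 faults.
4 frames: F F . F F . . . . . → 4 faults.
4 < 5: adding a frame reduced faults, as is typical.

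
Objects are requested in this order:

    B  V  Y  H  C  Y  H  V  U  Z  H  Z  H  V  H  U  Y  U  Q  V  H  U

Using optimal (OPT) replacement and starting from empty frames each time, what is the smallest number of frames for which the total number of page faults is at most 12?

3

f=1: 22 faults
f=2: 15 faults
f=3: 12 faults
f=4: 9 faults
f=5: 8 faults
f=6: 8 faults
f=7: 8 faults
f=8: 8 faults
Smallest f with faults ≤ 12 is 3.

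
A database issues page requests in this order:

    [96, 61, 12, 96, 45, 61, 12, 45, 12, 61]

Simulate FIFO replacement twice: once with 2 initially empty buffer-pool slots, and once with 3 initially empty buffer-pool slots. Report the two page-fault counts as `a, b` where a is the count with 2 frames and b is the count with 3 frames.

9, 4

2 frames: F F F F F F F F . F → 9 faults.
3 frames: F F F . F . . . . . → 4 faults.
4 < 9: adding a frame reduced faults, as is typical.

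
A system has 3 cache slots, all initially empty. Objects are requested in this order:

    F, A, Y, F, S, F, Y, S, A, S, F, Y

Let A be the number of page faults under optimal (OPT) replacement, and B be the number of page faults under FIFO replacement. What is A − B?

Under OPT: F F F . F . . . F . . F → 6 faults.
Under FIFO: F F F . F F . . F . . F → 7 faults.
A − B = 6 − 7 = -1.

-1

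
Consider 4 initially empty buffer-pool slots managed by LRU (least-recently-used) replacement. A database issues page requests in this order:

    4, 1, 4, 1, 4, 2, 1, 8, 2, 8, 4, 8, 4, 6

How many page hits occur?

9

4 → fault, frames (4)
1 → fault, frames (4 1)
4 → hit
1 → hit
4 → hit
2 → fault, frames (1 4 2)
1 → hit
8 → fault, frames (4 2 1 8)
2 → hit
8 → hit
4 → hit
8 → hit
4 → hit
6 → fault, evict 1, frames (2 8 4 6)
Hits: 9.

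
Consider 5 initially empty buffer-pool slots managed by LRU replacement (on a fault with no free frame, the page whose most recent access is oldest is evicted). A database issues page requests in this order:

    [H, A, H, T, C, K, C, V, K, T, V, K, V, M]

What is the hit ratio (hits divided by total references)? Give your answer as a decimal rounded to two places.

H -> fault, frames [H]
A -> fault, frames [H, A]
H -> hit
T -> fault, frames [A, H, T]
C -> fault, frames [A, H, T, C]
K -> fault, frames [A, H, T, C, K]
C -> hit
V -> fault, evict A, frames [H, T, K, C, V]
K -> hit
T -> hit
V -> hit
K -> hit
V -> hit
M -> fault, evict H, frames [C, T, K, V, M]
Hits: 7 of 14 references → 7/14 = 0.5000.

0.50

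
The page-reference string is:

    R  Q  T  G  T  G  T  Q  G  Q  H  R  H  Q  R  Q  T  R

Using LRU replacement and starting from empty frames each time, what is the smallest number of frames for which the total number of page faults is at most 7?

3

f=1: 18 faults
f=2: 12 faults
f=3: 7 faults
f=4: 7 faults
f=5: 5 faults
Smallest f with faults ≤ 7 is 3.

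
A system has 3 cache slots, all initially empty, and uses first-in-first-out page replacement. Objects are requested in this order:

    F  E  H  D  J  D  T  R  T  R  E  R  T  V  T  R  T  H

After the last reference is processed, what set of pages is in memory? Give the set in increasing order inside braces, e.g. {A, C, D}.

F: fault, frames (F)
E: fault, frames (F E)
H: fault, frames (F E H)
D: fault, evict F, frames (E H D)
J: fault, evict E, frames (H D J)
D: hit
T: fault, evict H, frames (D J T)
R: fault, evict D, frames (J T R)
T: hit
R: hit
E: fault, evict J, frames (T R E)
R: hit
T: hit
V: fault, evict T, frames (R E V)
T: fault, evict R, frames (E V T)
R: fault, evict E, frames (V T R)
T: hit
H: fault, evict V, frames (T R H)

{H, R, T}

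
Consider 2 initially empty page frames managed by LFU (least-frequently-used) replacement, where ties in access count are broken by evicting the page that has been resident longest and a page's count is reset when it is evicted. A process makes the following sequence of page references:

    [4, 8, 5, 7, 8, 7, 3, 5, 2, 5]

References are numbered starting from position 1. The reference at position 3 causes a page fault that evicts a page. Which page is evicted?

4

pos 1: 4 → miss, frames (4)
pos 2: 8 → miss, frames (4 8)
pos 3: 5 → miss, evict 4, frames (8 5)
At position 3, page 4 is evicted.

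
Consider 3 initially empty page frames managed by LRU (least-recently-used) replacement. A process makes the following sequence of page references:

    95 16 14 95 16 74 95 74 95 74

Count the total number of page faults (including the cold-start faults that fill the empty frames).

4

95: fault, frames [95]
16: fault, frames [95, 16]
14: fault, frames [95, 16, 14]
95: hit
16: hit
74: fault, evict 14, frames [95, 16, 74]
95: hit
74: hit
95: hit
74: hit
Page faults: 4.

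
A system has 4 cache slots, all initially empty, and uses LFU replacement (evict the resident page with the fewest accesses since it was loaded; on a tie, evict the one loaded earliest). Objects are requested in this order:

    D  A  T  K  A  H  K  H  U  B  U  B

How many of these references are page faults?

D: fault, frames (D)
A: fault, frames (D A)
T: fault, frames (D A T)
K: fault, frames (D A T K)
A: hit
H: fault, evict D, frames (A T K H)
K: hit
H: hit
U: fault, evict T, frames (A K H U)
B: fault, evict U, frames (A K H B)
U: fault, evict B, frames (A K H U)
B: fault, evict U, frames (A K H B)
Page faults: 9.

9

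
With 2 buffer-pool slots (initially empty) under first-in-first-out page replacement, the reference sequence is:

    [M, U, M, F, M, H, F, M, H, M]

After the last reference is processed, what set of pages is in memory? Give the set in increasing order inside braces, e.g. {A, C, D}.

{H, M}

M → miss, frames [M]
U → miss, frames [M, U]
M → hit
F → miss, evict M, frames [U, F]
M → miss, evict U, frames [F, M]
H → miss, evict F, frames [M, H]
F → miss, evict M, frames [H, F]
M → miss, evict H, frames [F, M]
H → miss, evict F, frames [M, H]
M → hit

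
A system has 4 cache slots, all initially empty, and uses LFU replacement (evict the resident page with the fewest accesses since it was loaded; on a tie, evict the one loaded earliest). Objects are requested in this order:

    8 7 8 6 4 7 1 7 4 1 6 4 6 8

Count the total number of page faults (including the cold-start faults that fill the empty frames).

7

8 -> miss, frames (8)
7 -> miss, frames (8 7)
8 -> hit
6 -> miss, frames (8 7 6)
4 -> miss, frames (8 7 6 4)
7 -> hit
1 -> miss, evict 6, frames (8 7 4 1)
7 -> hit
4 -> hit
1 -> hit
6 -> miss, evict 8, frames (7 4 1 6)
4 -> hit
6 -> hit
8 -> miss, evict 1, frames (7 4 6 8)
Page faults: 7.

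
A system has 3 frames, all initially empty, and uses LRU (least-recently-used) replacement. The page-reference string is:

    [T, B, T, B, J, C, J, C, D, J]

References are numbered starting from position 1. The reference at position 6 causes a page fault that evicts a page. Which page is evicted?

pos 1: T: miss, frames (T)
pos 2: B: miss, frames (T B)
pos 3: T: hit
pos 4: B: hit
pos 5: J: miss, frames (T B J)
pos 6: C: miss, evict T, frames (B J C)
At position 6, page T is evicted.

T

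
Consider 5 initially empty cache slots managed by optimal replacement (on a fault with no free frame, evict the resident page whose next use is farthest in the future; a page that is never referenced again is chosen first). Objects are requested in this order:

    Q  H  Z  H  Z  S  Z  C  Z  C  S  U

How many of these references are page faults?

Q: miss, frames (Q)
H: miss, frames (Q H)
Z: miss, frames (Q H Z)
H: hit
Z: hit
S: miss, frames (Q H Z S)
Z: hit
C: miss, frames (Q H Z S C)
Z: hit
C: hit
S: hit
U: miss, evict C, frames (Q H Z S U)
Page faults: 6.

6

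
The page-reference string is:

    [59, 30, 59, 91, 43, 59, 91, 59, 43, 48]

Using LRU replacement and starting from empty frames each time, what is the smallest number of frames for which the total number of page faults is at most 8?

f=1: 10 faults
f=2: 8 faults
f=3: 5 faults
f=4: 5 faults
f=5: 5 faults
Smallest f with faults ≤ 8 is 2.

2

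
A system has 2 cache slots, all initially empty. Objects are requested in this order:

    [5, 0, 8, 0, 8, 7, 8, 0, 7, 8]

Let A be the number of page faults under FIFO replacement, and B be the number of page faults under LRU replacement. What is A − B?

Under FIFO: F F F . . F . F . F → 6 faults.
Under LRU: F F F . . F . F F F → 7 faults.
A − B = 6 − 7 = -1.

-1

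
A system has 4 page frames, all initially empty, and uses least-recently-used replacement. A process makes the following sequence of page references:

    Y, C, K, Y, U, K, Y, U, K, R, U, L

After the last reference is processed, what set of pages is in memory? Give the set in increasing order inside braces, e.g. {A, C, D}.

Y: fault, frames (Y)
C: fault, frames (Y C)
K: fault, frames (Y C K)
Y: hit
U: fault, frames (C K Y U)
K: hit
Y: hit
U: hit
K: hit
R: fault, evict C, frames (Y U K R)
U: hit
L: fault, evict Y, frames (K R U L)

{K, L, R, U}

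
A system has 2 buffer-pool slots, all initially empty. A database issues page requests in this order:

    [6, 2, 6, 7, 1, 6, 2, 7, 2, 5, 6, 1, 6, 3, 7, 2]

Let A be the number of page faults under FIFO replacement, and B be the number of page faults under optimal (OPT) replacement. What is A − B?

Under FIFO: F F . F F F F F . F F F . F F F → 13 faults.
Under OPT: F F . F F . F F . F F F . F F F → 12 faults.
A − B = 13 − 12 = 1.

1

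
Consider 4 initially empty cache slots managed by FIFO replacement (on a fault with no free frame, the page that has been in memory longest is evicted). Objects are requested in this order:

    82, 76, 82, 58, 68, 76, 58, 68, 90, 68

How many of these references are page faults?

5

82 -> fault, frames {82}
76 -> fault, frames {82,76}
82 -> hit
58 -> fault, frames {82,76,58}
68 -> fault, frames {82,76,58,68}
76 -> hit
58 -> hit
68 -> hit
90 -> fault, evict 82, frames {76,58,68,90}
68 -> hit
Page faults: 5.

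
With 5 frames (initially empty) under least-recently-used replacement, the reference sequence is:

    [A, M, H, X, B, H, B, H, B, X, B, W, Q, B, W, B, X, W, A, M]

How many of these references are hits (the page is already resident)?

11

A → miss, frames [A]
M → miss, frames [A, M]
H → miss, frames [A, M, H]
X → miss, frames [A, M, H, X]
B → miss, frames [A, M, H, X, B]
H → hit
B → hit
H → hit
B → hit
X → hit
B → hit
W → miss, evict A, frames [M, H, X, B, W]
Q → miss, evict M, frames [H, X, B, W, Q]
B → hit
W → hit
B → hit
X → hit
W → hit
A → miss, evict H, frames [Q, B, X, W, A]
M → miss, evict Q, frames [B, X, W, A, M]
Hits: 11.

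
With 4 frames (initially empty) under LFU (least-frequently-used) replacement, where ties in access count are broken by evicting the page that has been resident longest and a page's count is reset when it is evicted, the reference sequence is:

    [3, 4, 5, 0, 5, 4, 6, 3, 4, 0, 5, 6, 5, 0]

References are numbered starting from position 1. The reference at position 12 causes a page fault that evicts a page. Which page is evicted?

3

pos 1: 3: miss, frames [3]
pos 2: 4: miss, frames [3, 4]
pos 3: 5: miss, frames [3, 4, 5]
pos 4: 0: miss, frames [3, 4, 5, 0]
pos 5: 5: hit
pos 6: 4: hit
pos 7: 6: miss, evict 3, frames [4, 5, 0, 6]
pos 8: 3: miss, evict 0, frames [4, 5, 6, 3]
pos 9: 4: hit
pos 10: 0: miss, evict 6, frames [4, 5, 3, 0]
pos 11: 5: hit
pos 12: 6: miss, evict 3, frames [4, 5, 0, 6]
At position 12, page 3 is evicted.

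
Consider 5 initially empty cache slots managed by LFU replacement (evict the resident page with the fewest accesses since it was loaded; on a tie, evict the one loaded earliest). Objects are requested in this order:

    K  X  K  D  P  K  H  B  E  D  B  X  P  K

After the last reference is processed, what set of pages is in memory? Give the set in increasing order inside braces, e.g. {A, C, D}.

{B, D, K, P, X}

K: miss, frames [K]
X: miss, frames [K, X]
K: hit
D: miss, frames [K, X, D]
P: miss, frames [K, X, D, P]
K: hit
H: miss, frames [K, X, D, P, H]
B: miss, evict X, frames [K, D, P, H, B]
E: miss, evict D, frames [K, P, H, B, E]
D: miss, evict P, frames [K, H, B, E, D]
B: hit
X: miss, evict H, frames [K, B, E, D, X]
P: miss, evict E, frames [K, B, D, X, P]
K: hit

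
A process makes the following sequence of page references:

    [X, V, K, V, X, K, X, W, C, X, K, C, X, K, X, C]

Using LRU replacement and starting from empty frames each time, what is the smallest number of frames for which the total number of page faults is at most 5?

f=1: 16 faults
f=2: 13 faults
f=3: 6 faults
f=4: 5 faults
f=5: 5 faults
Smallest f with faults ≤ 5 is 4.

4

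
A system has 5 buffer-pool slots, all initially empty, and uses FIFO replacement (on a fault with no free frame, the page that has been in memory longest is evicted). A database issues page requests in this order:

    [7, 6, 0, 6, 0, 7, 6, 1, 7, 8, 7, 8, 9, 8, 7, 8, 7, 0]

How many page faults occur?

7

7 -> miss, frames {7}
6 -> miss, frames {7,6}
0 -> miss, frames {7,6,0}
6 -> hit
0 -> hit
7 -> hit
6 -> hit
1 -> miss, frames {7,6,0,1}
7 -> hit
8 -> miss, frames {7,6,0,1,8}
7 -> hit
8 -> hit
9 -> miss, evict 7, frames {6,0,1,8,9}
8 -> hit
7 -> miss, evict 6, frames {0,1,8,9,7}
8 -> hit
7 -> hit
0 -> hit
Page faults: 7.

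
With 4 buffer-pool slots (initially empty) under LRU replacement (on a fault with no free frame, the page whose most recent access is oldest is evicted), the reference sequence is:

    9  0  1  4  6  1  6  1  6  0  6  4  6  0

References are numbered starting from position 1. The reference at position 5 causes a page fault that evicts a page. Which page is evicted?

pos 1: 9 -> fault, frames {9}
pos 2: 0 -> fault, frames {9,0}
pos 3: 1 -> fault, frames {9,0,1}
pos 4: 4 -> fault, frames {9,0,1,4}
pos 5: 6 -> fault, evict 9, frames {0,1,4,6}
At position 5, page 9 is evicted.

9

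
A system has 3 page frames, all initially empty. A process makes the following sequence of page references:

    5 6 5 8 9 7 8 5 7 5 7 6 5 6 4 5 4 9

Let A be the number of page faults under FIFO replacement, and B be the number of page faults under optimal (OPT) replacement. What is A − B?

Under FIFO: F F . F F F . F . . . F . . F . . F → 9 faults.
Under OPT: F F . F F F . . . . . F . . F . . F → 8 faults.
A − B = 9 − 8 = 1.

1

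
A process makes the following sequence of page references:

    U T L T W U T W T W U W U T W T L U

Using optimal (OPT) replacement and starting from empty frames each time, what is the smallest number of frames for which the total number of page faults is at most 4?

f=1: 18 faults
f=2: 10 faults
f=3: 5 faults
f=4: 4 faults
Smallest f with faults ≤ 4 is 4.

4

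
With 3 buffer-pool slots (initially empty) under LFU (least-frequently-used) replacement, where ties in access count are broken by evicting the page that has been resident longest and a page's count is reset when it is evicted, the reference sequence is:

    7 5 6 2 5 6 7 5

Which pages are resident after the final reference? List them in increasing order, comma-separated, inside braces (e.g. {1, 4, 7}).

{5, 6, 7}

7 → fault, frames [7]
5 → fault, frames [7, 5]
6 → fault, frames [7, 5, 6]
2 → fault, evict 7, frames [5, 6, 2]
5 → hit
6 → hit
7 → fault, evict 2, frames [5, 6, 7]
5 → hit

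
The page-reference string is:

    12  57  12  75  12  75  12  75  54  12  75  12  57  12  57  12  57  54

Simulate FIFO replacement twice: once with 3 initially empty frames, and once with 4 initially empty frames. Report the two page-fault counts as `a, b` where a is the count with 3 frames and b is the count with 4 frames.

3 frames: F F . F . . . . F F . . F . . . . . → 6 faults.
4 frames: F F . F . . . . F . . . . . . . . . → 4 faults.
4 < 6: adding a frame reduced faults, as is typical.

6, 4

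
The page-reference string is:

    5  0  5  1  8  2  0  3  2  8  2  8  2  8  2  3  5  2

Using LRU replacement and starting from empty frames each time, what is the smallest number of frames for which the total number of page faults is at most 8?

4

f=1: 18 faults
f=2: 12 faults
f=3: 9 faults
f=4: 8 faults
f=5: 7 faults
f=6: 6 faults
Smallest f with faults ≤ 8 is 4.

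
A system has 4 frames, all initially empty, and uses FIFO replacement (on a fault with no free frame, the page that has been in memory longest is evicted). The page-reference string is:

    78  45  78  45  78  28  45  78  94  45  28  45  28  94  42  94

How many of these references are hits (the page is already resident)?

11

78 → miss, frames {78}
45 → miss, frames {78,45}
78 → hit
45 → hit
78 → hit
28 → miss, frames {78,45,28}
45 → hit
78 → hit
94 → miss, frames {78,45,28,94}
45 → hit
28 → hit
45 → hit
28 → hit
94 → hit
42 → miss, evict 78, frames {45,28,94,42}
94 → hit
Hits: 11.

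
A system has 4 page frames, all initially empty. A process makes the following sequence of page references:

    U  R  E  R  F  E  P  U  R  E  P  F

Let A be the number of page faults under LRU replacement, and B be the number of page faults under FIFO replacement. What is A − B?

-1

Under LRU: F F F . F . F F F . . F → 8 faults.
Under FIFO: F F F . F . F F F F . F → 9 faults.
A − B = 8 − 9 = -1.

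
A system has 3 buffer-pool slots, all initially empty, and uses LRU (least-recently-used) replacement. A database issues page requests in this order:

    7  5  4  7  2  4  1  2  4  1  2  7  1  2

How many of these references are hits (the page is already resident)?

8

7: fault, frames (7)
5: fault, frames (7 5)
4: fault, frames (7 5 4)
7: hit
2: fault, evict 5, frames (4 7 2)
4: hit
1: fault, evict 7, frames (2 4 1)
2: hit
4: hit
1: hit
2: hit
7: fault, evict 4, frames (1 2 7)
1: hit
2: hit
Hits: 8.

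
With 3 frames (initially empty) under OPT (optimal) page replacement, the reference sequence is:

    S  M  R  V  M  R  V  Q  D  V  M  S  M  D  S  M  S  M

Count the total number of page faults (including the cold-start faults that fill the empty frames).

S: fault, frames {S}
M: fault, frames {S,M}
R: fault, frames {S,M,R}
V: fault, evict S, frames {M,R,V}
M: hit
R: hit
V: hit
Q: fault, evict R, frames {M,V,Q}
D: fault, evict Q, frames {M,V,D}
V: hit
M: hit
S: fault, evict V, frames {M,D,S}
M: hit
D: hit
S: hit
M: hit
S: hit
M: hit
Page faults: 7.

7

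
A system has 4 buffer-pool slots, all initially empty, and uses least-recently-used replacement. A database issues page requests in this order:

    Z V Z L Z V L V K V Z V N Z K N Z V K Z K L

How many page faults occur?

Z → fault, frames {Z}
V → fault, frames {Z,V}
Z → hit
L → fault, frames {V,Z,L}
Z → hit
V → hit
L → hit
V → hit
K → fault, frames {Z,L,V,K}
V → hit
Z → hit
V → hit
N → fault, evict L, frames {K,Z,V,N}
Z → hit
K → hit
N → hit
Z → hit
V → hit
K → hit
Z → hit
K → hit
L → fault, evict N, frames {V,Z,K,L}
Page faults: 6.

6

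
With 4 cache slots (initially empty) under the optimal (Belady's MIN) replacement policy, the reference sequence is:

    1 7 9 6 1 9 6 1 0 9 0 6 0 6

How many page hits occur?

1 → miss, frames (1)
7 → miss, frames (1 7)
9 → miss, frames (1 7 9)
6 → miss, frames (1 7 9 6)
1 → hit
9 → hit
6 → hit
1 → hit
0 → miss, evict 7, frames (1 9 6 0)
9 → hit
0 → hit
6 → hit
0 → hit
6 → hit
Hits: 9.

9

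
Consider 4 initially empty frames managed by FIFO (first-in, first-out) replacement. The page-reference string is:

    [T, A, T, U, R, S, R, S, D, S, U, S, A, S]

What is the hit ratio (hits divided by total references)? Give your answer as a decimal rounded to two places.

T: miss, frames [T]
A: miss, frames [T, A]
T: hit
U: miss, frames [T, A, U]
R: miss, frames [T, A, U, R]
S: miss, evict T, frames [A, U, R, S]
R: hit
S: hit
D: miss, evict A, frames [U, R, S, D]
S: hit
U: hit
S: hit
A: miss, evict U, frames [R, S, D, A]
S: hit
Hits: 7 of 14 references → 7/14 = 0.5000.

0.50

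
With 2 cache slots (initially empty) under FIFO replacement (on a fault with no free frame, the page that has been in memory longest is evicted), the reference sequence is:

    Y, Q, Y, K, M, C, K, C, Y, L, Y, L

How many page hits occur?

Y: miss, frames [Y]
Q: miss, frames [Y, Q]
Y: hit
K: miss, evict Y, frames [Q, K]
M: miss, evict Q, frames [K, M]
C: miss, evict K, frames [M, C]
K: miss, evict M, frames [C, K]
C: hit
Y: miss, evict C, frames [K, Y]
L: miss, evict K, frames [Y, L]
Y: hit
L: hit
Hits: 4.

4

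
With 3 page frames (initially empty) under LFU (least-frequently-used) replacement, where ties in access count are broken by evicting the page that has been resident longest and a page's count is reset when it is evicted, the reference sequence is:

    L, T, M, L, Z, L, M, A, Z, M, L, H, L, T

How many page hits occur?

6

L → miss, frames [L]
T → miss, frames [L, T]
M → miss, frames [L, T, M]
L → hit
Z → miss, evict T, frames [L, M, Z]
L → hit
M → hit
A → miss, evict Z, frames [L, M, A]
Z → miss, evict A, frames [L, M, Z]
M → hit
L → hit
H → miss, evict Z, frames [L, M, H]
L → hit
T → miss, evict H, frames [L, M, T]
Hits: 6.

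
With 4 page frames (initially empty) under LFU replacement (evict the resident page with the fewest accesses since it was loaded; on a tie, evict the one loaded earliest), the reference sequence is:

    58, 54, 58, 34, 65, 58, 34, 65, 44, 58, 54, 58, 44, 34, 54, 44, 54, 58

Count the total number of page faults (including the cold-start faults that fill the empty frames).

58 -> fault, frames {58}
54 -> fault, frames {58,54}
58 -> hit
34 -> fault, frames {58,54,34}
65 -> fault, frames {58,54,34,65}
58 -> hit
34 -> hit
65 -> hit
44 -> fault, evict 54, frames {58,34,65,44}
58 -> hit
54 -> fault, evict 44, frames {58,34,65,54}
58 -> hit
44 -> fault, evict 54, frames {58,34,65,44}
34 -> hit
54 -> fault, evict 44, frames {58,34,65,54}
44 -> fault, evict 54, frames {58,34,65,44}
54 -> fault, evict 44, frames {58,34,65,54}
58 -> hit
Page faults: 10.

10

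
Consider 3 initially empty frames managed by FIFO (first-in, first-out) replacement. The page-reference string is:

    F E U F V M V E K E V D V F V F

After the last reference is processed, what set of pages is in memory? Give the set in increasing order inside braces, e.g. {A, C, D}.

{D, F, V}

F: miss, frames {F}
E: miss, frames {F,E}
U: miss, frames {F,E,U}
F: hit
V: miss, evict F, frames {E,U,V}
M: miss, evict E, frames {U,V,M}
V: hit
E: miss, evict U, frames {V,M,E}
K: miss, evict V, frames {M,E,K}
E: hit
V: miss, evict M, frames {E,K,V}
D: miss, evict E, frames {K,V,D}
V: hit
F: miss, evict K, frames {V,D,F}
V: hit
F: hit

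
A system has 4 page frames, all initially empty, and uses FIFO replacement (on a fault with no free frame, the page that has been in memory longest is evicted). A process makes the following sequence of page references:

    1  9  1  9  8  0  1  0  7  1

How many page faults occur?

6

1 → miss, frames (1)
9 → miss, frames (1 9)
1 → hit
9 → hit
8 → miss, frames (1 9 8)
0 → miss, frames (1 9 8 0)
1 → hit
0 → hit
7 → miss, evict 1, frames (9 8 0 7)
1 → miss, evict 9, frames (8 0 7 1)
Page faults: 6.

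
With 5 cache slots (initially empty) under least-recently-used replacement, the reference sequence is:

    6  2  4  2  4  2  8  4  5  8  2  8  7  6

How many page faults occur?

6: fault, frames (6)
2: fault, frames (6 2)
4: fault, frames (6 2 4)
2: hit
4: hit
2: hit
8: fault, frames (6 4 2 8)
4: hit
5: fault, frames (6 2 8 4 5)
8: hit
2: hit
8: hit
7: fault, evict 6, frames (4 5 2 8 7)
6: fault, evict 4, frames (5 2 8 7 6)
Page faults: 7.

7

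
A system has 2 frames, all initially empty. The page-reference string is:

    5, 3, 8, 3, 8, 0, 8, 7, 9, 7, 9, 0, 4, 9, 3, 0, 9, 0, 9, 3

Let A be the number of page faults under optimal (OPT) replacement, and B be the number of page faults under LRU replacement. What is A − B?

Under OPT: F F F . . F . F F . . F F . F F . . . F → 11 faults.
Under LRU: F F F . . F . F F . . F F F F F F . . F → 13 faults.
A − B = 11 − 13 = -2.

-2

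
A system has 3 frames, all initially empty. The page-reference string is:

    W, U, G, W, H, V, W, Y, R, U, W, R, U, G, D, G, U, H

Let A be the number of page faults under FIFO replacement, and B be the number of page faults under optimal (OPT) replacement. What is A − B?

4

Under FIFO: F F F . F F F F F F F . . F F . F F → 14 faults.
Under OPT: F F F . F F . F F . . . . F F . . F → 10 faults.
A − B = 14 − 10 = 4.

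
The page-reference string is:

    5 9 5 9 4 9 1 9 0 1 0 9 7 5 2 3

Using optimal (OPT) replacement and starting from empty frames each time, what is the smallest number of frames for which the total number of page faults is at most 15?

f=1: 16 faults
f=2: 10 faults
f=3: 9 faults
f=4: 8 faults
f=5: 8 faults
f=6: 8 faults
f=7: 8 faults
f=8: 8 faults
Smallest f with faults ≤ 15 is 2.

2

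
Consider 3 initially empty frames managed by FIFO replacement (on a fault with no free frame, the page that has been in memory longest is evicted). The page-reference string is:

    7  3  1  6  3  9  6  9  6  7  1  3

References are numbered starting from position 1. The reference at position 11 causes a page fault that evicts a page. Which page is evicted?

pos 1: 7 → miss, frames (7)
pos 2: 3 → miss, frames (7 3)
pos 3: 1 → miss, frames (7 3 1)
pos 4: 6 → miss, evict 7, frames (3 1 6)
pos 5: 3 → hit
pos 6: 9 → miss, evict 3, frames (1 6 9)
pos 7: 6 → hit
pos 8: 9 → hit
pos 9: 6 → hit
pos 10: 7 → miss, evict 1, frames (6 9 7)
pos 11: 1 → miss, evict 6, frames (9 7 1)
At position 11, page 6 is evicted.

6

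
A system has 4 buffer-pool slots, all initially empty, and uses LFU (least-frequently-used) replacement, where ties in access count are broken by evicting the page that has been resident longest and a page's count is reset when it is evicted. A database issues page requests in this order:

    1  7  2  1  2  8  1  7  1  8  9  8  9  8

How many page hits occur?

1 -> fault, frames [1]
7 -> fault, frames [1, 7]
2 -> fault, frames [1, 7, 2]
1 -> hit
2 -> hit
8 -> fault, frames [1, 7, 2, 8]
1 -> hit
7 -> hit
1 -> hit
8 -> hit
9 -> fault, evict 7, frames [1, 2, 8, 9]
8 -> hit
9 -> hit
8 -> hit
Hits: 9.

9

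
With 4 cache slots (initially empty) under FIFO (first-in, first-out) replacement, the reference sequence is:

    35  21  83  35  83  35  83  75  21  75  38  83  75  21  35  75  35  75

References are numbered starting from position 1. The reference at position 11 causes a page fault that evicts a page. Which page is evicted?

pos 1: 35 -> fault, frames (35)
pos 2: 21 -> fault, frames (35 21)
pos 3: 83 -> fault, frames (35 21 83)
pos 4: 35 -> hit
pos 5: 83 -> hit
pos 6: 35 -> hit
pos 7: 83 -> hit
pos 8: 75 -> fault, frames (35 21 83 75)
pos 9: 21 -> hit
pos 10: 75 -> hit
pos 11: 38 -> fault, evict 35, frames (21 83 75 38)
At position 11, page 35 is evicted.

35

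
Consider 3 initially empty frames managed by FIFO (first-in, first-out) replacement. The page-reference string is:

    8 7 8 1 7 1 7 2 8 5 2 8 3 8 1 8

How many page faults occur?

8 → fault, frames {8}
7 → fault, frames {8,7}
8 → hit
1 → fault, frames {8,7,1}
7 → hit
1 → hit
7 → hit
2 → fault, evict 8, frames {7,1,2}
8 → fault, evict 7, frames {1,2,8}
5 → fault, evict 1, frames {2,8,5}
2 → hit
8 → hit
3 → fault, evict 2, frames {8,5,3}
8 → hit
1 → fault, evict 8, frames {5,3,1}
8 → fault, evict 5, frames {3,1,8}
Page faults: 9.

9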